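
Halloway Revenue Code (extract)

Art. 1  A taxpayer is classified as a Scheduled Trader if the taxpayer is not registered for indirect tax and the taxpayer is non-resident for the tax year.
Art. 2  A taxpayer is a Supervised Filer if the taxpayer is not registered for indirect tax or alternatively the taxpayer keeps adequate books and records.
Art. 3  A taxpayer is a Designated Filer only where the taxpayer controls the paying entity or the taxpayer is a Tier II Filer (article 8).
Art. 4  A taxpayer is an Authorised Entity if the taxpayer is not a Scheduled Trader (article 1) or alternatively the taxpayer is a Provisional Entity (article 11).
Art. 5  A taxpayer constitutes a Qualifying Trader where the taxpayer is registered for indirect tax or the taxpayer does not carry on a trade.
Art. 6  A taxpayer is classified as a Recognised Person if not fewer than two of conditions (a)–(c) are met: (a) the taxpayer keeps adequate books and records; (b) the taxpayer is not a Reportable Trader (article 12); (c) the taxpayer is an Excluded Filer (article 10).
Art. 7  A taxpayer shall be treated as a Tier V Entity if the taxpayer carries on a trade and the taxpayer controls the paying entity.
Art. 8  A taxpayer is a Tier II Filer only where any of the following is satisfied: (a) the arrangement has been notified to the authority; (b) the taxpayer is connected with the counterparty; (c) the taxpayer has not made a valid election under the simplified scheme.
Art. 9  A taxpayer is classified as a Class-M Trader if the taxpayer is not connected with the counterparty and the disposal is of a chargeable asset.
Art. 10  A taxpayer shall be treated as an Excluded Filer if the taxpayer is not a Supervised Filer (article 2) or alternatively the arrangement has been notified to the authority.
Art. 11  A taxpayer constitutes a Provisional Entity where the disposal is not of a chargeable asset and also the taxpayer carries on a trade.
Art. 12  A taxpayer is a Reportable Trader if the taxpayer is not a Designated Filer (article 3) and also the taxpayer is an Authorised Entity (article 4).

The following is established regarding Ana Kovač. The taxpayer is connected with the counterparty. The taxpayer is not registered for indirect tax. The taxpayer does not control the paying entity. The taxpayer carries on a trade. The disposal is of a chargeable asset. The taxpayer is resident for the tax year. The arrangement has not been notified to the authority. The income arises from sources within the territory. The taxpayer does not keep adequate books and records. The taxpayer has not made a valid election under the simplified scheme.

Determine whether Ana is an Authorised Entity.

Under article 1: the taxpayer is not registered for indirect tax? yes; and the taxpayer is non-resident for the tax year? no. So the taxpayer is not a Scheduled Trader.
Under article 11: the disposal is not of a chargeable asset? no; and the taxpayer carries on a trade? yes. So the taxpayer is not a Provisional Entity.
Under article 4: not a Scheduled Trader (article 1)? yes; or Provisional Entity (article 11)? no. So the taxpayer is an Authorised Entity.

Yes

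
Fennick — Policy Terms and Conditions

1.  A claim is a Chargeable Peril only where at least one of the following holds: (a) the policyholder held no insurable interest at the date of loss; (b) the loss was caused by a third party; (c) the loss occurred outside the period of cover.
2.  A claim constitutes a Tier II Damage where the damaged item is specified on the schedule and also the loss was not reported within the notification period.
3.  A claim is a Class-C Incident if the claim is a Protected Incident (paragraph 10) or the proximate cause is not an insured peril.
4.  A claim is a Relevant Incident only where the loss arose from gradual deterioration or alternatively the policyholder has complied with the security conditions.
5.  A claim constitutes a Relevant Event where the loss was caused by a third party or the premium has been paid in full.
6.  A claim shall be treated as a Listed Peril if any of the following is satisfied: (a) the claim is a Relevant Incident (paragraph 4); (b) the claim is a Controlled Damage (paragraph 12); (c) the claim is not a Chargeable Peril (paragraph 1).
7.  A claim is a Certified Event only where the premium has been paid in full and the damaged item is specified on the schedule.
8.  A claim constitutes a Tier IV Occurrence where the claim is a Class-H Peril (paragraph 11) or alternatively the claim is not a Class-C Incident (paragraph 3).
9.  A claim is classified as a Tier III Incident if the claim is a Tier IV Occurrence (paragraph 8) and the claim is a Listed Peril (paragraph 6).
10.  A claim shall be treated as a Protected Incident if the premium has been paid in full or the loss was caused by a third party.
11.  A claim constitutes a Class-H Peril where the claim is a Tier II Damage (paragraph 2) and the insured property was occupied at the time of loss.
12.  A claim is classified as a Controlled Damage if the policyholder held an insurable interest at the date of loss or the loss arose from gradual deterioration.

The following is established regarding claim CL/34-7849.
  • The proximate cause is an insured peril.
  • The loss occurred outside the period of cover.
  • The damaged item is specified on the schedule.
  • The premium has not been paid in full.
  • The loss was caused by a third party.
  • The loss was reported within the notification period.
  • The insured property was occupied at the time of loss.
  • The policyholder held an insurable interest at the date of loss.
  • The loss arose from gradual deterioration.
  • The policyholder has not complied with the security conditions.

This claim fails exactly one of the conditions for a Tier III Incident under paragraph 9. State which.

paragraph 2 — Tier II Damage: [the damaged item is specified on the schedule? yes] AND [the loss was not reported within the notification period? no] → not satisfied.
paragraph 11 — Class-H Peril: [Tier II Damage (paragraph 2)? no] AND [the insured property was occupied at the time of loss? yes] → not satisfied.
paragraph 10 — Protected Incident: [the premium has been paid in full? no] OR [the loss was caused by a third party? yes] → satisfied.
paragraph 3 — Class-C Incident: [Protected Incident (paragraph 10)? yes] OR [the proximate cause is not an insured peril? no] → satisfied.
paragraph 8 — Tier IV Occurrence: [Class-H Peril (paragraph 11)? no] OR [not a Class-C Incident (paragraph 3)? no] → not satisfied.
paragraph 4 — Relevant Incident: [the loss arose from gradual deterioration? yes] OR [the policyholder has complied with the security conditions? no] → satisfied.
paragraph 12 — Controlled Damage: [the policyholder held an insurable interest at the date of loss? yes] OR [the loss arose from gradual deterioration? yes] → satisfied.
paragraph 1 — Chargeable Peril: [the policyholder held no insurable interest at the date of loss? no] OR [the loss was caused by a third party? yes] OR [the loss occurred outside the period of cover? yes] → satisfied.
paragraph 6 — Listed Peril: [Relevant Incident (paragraph 4)? yes] OR [Controlled Damage (paragraph 12)? yes] OR [not a Chargeable Peril (paragraph 1)? no] → satisfied.
paragraph 9 — Tier III Incident: [Tier IV Occurrence (paragraph 8)? no] AND [Listed Peril (paragraph 6)? yes] → not satisfied.

Tier IV Occurrence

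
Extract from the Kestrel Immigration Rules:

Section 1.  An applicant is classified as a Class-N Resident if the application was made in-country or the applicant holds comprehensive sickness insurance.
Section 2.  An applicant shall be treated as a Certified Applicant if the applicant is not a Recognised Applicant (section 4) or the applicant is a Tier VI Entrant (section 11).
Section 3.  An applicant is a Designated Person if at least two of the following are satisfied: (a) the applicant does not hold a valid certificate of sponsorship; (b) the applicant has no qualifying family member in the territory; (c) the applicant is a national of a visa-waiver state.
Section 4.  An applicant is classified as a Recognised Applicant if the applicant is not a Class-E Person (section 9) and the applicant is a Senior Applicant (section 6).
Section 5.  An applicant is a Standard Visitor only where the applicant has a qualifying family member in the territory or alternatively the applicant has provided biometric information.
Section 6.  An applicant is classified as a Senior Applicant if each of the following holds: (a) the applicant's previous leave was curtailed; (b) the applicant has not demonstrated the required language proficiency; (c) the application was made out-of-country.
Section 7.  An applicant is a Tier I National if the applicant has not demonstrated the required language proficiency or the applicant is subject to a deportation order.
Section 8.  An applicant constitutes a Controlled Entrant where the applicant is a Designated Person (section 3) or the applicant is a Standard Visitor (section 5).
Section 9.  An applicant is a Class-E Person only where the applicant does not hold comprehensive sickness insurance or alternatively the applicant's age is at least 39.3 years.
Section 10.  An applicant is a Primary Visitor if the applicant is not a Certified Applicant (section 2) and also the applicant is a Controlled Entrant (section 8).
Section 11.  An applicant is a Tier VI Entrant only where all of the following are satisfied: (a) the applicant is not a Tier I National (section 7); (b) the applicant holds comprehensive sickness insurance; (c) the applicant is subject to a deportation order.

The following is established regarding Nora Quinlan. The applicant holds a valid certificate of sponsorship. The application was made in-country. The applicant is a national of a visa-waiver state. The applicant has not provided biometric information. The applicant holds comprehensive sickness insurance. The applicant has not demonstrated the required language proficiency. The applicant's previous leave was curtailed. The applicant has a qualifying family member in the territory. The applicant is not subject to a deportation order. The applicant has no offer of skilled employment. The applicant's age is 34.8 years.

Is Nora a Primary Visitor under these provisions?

No

section 9 — Class-E Person: [the applicant does not hold comprehensive sickness insurance? no] OR [applicant's age: 34.8 years ≥ 39.3 years? no] → not satisfied.
section 6 — Senior Applicant: [the applicant's previous leave was curtailed? yes] AND [the applicant has not demonstrated the required language proficiency? yes] AND [the application was made out-of-country? no] → not satisfied.
section 4 — Recognised Applicant: [not a Class-E Person (section 9)? yes] AND [Senior Applicant (section 6)? no] → not satisfied.
section 7 — Tier I National: [the applicant has not demonstrated the required language proficiency? yes] OR [the applicant is subject to a deportation order? no] → satisfied.
section 11 — Tier VI Entrant: [not a Tier I National (section 7)? no] AND [the applicant holds comprehensive sickness insurance? yes] AND [the applicant is subject to a deportation order? no] → not satisfied.
section 2 — Certified Applicant: [not a Recognised Applicant (section 4)? yes] OR [Tier VI Entrant (section 11)? no] → satisfied.
section 3 — Designated Person: the applicant does not hold a valid certificate of sponsorship? no; the applicant has no qualifying family member in the territory? no; the applicant is a national of a visa-waiver state? yes — 1 of 3 hold (need ≥2) → not satisfied.
section 5 — Standard Visitor: [the applicant has a qualifying family member in the territory? yes] OR [the applicant has provided biometric information? no] → satisfied.
section 8 — Controlled Entrant: [Designated Person (section 3)? no] OR [Standard Visitor (section 5)? yes] → satisfied.
section 10 — Primary Visitor: [not a Certified Applicant (section 2)? no] AND [Controlled Entrant (section 8)? yes] → not satisfied.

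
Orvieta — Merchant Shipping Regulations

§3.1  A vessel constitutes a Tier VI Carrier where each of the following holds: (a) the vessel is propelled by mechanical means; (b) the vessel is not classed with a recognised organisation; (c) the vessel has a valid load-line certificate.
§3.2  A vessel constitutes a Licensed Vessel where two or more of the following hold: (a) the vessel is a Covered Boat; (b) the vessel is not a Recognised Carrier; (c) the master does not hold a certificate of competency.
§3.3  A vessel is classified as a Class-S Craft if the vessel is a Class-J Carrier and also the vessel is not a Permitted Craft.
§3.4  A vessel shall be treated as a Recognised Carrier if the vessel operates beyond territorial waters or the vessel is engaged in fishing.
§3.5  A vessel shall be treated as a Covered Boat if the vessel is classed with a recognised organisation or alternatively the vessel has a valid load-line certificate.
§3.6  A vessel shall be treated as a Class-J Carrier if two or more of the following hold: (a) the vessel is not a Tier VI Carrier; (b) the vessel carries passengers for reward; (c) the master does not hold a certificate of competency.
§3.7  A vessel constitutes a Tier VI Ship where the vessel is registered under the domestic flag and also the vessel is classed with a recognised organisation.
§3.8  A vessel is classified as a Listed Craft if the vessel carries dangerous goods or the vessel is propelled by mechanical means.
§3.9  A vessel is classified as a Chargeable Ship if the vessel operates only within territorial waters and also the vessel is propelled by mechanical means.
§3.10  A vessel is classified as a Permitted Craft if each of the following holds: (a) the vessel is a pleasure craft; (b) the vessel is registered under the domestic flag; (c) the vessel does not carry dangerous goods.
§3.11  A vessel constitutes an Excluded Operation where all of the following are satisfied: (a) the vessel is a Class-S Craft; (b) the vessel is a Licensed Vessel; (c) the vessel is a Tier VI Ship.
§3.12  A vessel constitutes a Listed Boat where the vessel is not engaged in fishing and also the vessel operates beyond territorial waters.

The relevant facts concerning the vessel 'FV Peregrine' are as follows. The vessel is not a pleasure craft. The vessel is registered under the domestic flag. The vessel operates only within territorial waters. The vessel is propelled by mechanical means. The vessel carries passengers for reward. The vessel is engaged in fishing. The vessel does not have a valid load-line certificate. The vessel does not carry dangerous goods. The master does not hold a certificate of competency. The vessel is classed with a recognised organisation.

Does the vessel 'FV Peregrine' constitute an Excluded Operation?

Yes

§3.1 — Tier VI Carrier: [the vessel is propelled by mechanical means? yes] AND [the vessel is not classed with a recognised organisation? no] AND [the vessel has a valid load-line certificate? no] → not satisfied.
§3.6 — Class-J Carrier: not a Tier VI Carrier (§3.1)? yes; the vessel carries passengers for reward? yes; the master does not hold a certificate of competency? yes — 3 of 3 hold (need ≥2) → satisfied.
§3.10 — Permitted Craft: [the vessel is a pleasure craft? no] AND [the vessel is registered under the domestic flag? yes] AND [the vessel does not carry dangerous goods? yes] → not satisfied.
§3.3 — Class-S Craft: [Class-J Carrier (§3.6)? yes] AND [not a Permitted Craft (§3.10)? yes] → satisfied.
§3.5 — Covered Boat: [the vessel is classed with a recognised organisation? yes] OR [the vessel has a valid load-line certificate? no] → satisfied.
§3.4 — Recognised Carrier: [the vessel operates beyond territorial waters? no] OR [the vessel is engaged in fishing? yes] → satisfied.
§3.2 — Licensed Vessel: Covered Boat (§3.5)? yes; not a Recognised Carrier (§3.4)? no; the master does not hold a certificate of competency? yes — 2 of 3 hold (need ≥2) → satisfied.
§3.7 — Tier VI Ship: [the vessel is registered under the domestic flag? yes] AND [the vessel is classed with a recognised organisation? yes] → satisfied.
§3.11 — Excluded Operation: [Class-S Craft (§3.3)? yes] AND [Licensed Vessel (§3.2)? yes] AND [Tier VI Ship (§3.7)? yes] → satisfied.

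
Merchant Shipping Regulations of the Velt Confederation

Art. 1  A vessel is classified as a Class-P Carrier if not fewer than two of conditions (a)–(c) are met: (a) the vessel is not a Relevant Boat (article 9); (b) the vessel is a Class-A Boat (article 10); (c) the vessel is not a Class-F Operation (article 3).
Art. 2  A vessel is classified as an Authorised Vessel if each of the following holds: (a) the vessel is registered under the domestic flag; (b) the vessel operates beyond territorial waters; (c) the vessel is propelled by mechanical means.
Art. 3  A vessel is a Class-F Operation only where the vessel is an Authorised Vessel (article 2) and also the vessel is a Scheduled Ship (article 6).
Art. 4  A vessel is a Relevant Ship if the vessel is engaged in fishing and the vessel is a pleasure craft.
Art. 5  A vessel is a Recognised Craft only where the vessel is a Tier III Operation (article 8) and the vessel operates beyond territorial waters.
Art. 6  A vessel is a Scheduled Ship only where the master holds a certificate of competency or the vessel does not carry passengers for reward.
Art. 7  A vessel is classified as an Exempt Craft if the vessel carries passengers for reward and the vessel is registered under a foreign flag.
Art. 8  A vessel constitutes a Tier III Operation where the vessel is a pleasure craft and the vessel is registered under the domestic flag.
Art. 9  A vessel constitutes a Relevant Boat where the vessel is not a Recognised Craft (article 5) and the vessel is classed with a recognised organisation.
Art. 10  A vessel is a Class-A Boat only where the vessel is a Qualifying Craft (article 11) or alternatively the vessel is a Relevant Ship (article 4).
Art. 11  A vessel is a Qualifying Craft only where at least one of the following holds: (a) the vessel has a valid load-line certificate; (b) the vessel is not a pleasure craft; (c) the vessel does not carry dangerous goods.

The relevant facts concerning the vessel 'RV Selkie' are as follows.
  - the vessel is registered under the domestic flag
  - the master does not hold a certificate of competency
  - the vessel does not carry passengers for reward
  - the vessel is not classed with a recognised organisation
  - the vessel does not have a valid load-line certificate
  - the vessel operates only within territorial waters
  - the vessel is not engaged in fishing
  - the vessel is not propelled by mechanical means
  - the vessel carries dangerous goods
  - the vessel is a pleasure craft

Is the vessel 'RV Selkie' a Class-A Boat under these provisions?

No

article 11 — Qualifying Craft: [the vessel has a valid load-line certificate? no] OR [the vessel is not a pleasure craft? no] OR [the vessel does not carry dangerous goods? no] → not satisfied.
article 4 — Relevant Ship: [the vessel is engaged in fishing? no] AND [the vessel is a pleasure craft? yes] → not satisfied.
article 10 — Class-A Boat: [Qualifying Craft (article 11)? no] OR [Relevant Ship (article 4)? no] → not satisfied.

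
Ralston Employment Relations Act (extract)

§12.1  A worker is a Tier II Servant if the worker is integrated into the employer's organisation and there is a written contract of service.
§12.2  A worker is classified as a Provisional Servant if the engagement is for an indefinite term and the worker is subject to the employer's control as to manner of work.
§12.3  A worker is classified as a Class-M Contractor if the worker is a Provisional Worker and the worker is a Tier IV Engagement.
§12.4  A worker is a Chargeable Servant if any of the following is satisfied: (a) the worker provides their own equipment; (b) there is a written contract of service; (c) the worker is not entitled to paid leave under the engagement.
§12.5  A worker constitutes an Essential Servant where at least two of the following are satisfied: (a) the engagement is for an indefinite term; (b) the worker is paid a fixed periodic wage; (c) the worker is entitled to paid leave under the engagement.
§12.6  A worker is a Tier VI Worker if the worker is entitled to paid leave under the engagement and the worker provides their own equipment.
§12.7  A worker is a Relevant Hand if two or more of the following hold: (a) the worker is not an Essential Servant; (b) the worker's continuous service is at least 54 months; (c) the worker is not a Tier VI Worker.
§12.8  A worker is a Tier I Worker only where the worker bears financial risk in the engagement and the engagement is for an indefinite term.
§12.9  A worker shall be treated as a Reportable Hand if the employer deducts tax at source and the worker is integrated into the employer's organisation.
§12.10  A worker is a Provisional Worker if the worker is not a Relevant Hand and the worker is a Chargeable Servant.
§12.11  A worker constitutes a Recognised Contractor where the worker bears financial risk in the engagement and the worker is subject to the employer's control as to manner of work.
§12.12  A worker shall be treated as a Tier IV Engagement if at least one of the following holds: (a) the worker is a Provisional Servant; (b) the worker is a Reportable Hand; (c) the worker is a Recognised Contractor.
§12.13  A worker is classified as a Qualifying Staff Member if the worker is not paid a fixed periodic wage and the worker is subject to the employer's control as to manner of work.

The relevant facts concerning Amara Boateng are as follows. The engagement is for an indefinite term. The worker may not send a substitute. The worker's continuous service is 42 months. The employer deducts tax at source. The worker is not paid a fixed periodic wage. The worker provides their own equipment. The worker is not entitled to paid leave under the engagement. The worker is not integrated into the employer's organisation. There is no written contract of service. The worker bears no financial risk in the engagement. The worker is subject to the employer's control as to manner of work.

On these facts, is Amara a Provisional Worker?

§12.5 — Essential Servant: the engagement is for an indefinite term? yes; the worker is paid a fixed periodic wage? no; the worker is entitled to paid leave under the engagement? no — 1 of 3 hold (need ≥2) → not satisfied.
§12.6 — Tier VI Worker: [the worker is entitled to paid leave under the engagement? no] AND [the worker provides their own equipment? yes] → not satisfied.
§12.7 — Relevant Hand: not an Essential Servant (§12.5)? yes; worker's continuous service: 42 months ≥ 54 months? no; not a Tier VI Worker (§12.6)? yes — 2 of 3 hold (need ≥2) → satisfied.
§12.4 — Chargeable Servant: [the worker provides their own equipment? yes] OR [there is a written contract of service? no] OR [the worker is not entitled to paid leave under the engagement? yes] → satisfied.
§12.10 — Provisional Worker: [not a Relevant Hand (§12.7)? no] AND [Chargeable Servant (§12.4)? yes] → not satisfied.

No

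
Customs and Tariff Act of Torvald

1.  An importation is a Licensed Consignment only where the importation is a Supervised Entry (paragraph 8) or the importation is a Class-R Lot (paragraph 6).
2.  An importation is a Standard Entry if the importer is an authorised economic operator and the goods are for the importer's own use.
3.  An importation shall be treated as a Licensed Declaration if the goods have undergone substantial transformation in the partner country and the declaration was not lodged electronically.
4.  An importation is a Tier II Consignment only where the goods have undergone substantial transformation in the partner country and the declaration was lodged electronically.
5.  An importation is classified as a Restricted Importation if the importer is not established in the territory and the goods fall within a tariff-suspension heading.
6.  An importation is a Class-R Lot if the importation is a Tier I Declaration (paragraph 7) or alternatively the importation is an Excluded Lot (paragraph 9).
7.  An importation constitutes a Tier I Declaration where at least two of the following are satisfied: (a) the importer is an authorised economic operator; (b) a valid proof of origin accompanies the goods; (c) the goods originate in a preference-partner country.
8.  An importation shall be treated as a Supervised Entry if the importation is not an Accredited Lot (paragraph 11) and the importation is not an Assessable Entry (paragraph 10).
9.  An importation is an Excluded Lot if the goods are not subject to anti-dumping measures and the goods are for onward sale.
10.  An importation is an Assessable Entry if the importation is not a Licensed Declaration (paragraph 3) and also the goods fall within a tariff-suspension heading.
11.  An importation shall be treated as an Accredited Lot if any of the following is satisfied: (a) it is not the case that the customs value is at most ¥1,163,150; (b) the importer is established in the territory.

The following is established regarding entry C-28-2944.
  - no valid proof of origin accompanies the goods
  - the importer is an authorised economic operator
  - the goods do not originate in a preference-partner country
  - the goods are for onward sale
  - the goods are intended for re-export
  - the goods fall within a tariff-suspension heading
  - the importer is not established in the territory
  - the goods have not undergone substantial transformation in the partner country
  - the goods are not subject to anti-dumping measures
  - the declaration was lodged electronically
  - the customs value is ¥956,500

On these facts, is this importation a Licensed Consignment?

Yes

Under paragraph 11: customs value: ¥956,500 ≤ ¥1,163,150? yes, so negated condition no; or the importer is established in the territory? no. So the importation is not an Accredited Lot.
Under paragraph 3: the goods have undergone substantial transformation in the partner country? no; and the declaration was not lodged electronically? no. So the importation is not a Licensed Declaration.
Under paragraph 10: not a Licensed Declaration (paragraph 3)? yes; and the goods fall within a tariff-suspension heading? yes. So the importation is an Assessable Entry.
Under paragraph 8: not an Accredited Lot (paragraph 11)? yes; and not an Assessable Entry (paragraph 10)? no. So the importation is not a Supervised Entry.
Under paragraph 7: the importer is an authorised economic operator? yes; a valid proof of origin accompanies the goods? no; the goods originate in a preference-partner country? no — 1 of 3 hold (need ≥2) → not satisfied.
Under paragraph 9: the goods are not subject to anti-dumping measures? yes; and the goods are for onward sale? yes. So the importation is an Excluded Lot.
Under paragraph 6: Tier I Declaration (paragraph 7)? no; or Excluded Lot (paragraph 9)? yes. So the importation is a Class-R Lot.
Under paragraph 1: Supervised Entry (paragraph 8)? no; or Class-R Lot (paragraph 6)? yes. So the importation is a Licensed Consignment.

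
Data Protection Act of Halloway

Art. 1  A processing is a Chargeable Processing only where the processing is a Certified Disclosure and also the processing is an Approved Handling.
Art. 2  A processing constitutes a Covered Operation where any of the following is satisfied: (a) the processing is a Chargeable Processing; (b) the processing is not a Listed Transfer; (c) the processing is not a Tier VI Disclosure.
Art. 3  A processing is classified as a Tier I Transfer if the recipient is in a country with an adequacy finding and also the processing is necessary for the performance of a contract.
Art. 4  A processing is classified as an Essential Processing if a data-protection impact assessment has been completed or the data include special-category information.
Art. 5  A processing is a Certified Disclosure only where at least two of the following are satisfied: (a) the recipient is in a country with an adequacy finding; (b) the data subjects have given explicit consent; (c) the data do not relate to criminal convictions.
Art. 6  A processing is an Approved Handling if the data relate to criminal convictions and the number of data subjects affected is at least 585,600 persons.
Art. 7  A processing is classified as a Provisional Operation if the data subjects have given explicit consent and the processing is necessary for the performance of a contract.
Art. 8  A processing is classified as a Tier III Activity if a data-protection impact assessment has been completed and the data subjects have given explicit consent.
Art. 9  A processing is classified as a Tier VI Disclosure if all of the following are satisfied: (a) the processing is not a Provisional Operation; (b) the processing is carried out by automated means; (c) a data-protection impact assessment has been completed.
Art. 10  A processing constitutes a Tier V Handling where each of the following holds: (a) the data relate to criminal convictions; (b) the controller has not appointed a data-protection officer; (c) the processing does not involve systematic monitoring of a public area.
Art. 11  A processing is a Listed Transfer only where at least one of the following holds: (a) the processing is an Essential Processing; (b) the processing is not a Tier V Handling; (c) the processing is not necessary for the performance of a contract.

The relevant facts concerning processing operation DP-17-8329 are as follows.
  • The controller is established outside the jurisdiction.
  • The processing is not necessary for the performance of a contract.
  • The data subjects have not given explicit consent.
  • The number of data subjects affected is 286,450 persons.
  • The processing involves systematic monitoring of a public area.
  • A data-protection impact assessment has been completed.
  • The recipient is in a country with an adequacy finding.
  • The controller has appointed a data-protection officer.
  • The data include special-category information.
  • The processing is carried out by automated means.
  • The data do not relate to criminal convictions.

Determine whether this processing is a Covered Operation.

article 5 — Certified Disclosure: the recipient is in a country with an adequacy finding? yes; the data subjects have given explicit consent? no; the data do not relate to criminal convictions? yes — 2 of 3 hold (need ≥2) → satisfied.
article 6 — Approved Handling: [the data relate to criminal convictions? no] AND [number of data subjects affected: 286,450 persons ≥ 585,600 persons? no] → not satisfied.
article 1 — Chargeable Processing: [Certified Disclosure (article 5)? yes] AND [Approved Handling (article 6)? no] → not satisfied.
article 4 — Essential Processing: [a data-protection impact assessment has been completed? yes] OR [the data include special-category information? yes] → satisfied.
article 10 — Tier V Handling: [the data relate to criminal convictions? no] AND [the controller has not appointed a data-protection officer? no] AND [the processing does not involve systematic monitoring of a public area? no] → not satisfied.
article 11 — Listed Transfer: [Essential Processing (article 4)? yes] OR [not a Tier V Handling (article 10)? yes] OR [the processing is not necessary for the performance of a contract? yes] → satisfied.
article 7 — Provisional Operation: [the data subjects have given explicit consent? no] AND [the processing is necessary for the performance of a contract? no] → not satisfied.
article 9 — Tier VI Disclosure: [not a Provisional Operation (article 7)? yes] AND [the processing is carried out by automated means? yes] AND [a data-protection impact assessment has been completed? yes] → satisfied.
article 2 — Covered Operation: [Chargeable Processing (article 1)? no] OR [not a Listed Transfer (article 11)? no] OR [not a Tier VI Disclosure (article 9)? no] → not satisfied.

No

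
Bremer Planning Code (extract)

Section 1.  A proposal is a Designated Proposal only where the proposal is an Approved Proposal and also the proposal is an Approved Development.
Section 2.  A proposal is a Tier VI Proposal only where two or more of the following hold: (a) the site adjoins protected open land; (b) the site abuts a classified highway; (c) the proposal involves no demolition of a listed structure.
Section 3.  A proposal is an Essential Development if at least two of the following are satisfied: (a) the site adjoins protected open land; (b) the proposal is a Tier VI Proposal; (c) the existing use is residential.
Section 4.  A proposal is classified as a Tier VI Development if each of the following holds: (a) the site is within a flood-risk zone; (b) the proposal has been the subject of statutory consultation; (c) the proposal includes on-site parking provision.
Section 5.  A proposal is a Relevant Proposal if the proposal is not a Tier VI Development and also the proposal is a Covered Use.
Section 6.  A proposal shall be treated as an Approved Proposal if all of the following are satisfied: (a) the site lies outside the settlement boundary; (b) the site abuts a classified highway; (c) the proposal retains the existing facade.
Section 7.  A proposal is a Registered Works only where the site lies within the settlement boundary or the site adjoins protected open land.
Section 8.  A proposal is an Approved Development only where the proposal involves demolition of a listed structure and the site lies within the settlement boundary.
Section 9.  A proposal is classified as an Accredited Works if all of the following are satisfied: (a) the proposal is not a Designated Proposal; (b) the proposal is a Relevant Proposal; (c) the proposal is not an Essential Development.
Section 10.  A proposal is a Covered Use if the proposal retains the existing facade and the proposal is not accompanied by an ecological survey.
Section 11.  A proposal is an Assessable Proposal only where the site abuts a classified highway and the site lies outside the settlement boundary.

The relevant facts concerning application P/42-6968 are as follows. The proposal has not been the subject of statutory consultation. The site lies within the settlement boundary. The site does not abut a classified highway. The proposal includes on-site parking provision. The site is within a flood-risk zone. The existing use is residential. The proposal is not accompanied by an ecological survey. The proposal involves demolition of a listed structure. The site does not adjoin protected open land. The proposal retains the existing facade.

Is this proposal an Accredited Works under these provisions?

Yes

section 6 — Approved Proposal: [the site lies outside the settlement boundary? no] AND [the site abuts a classified highway? no] AND [the proposal retains the existing facade? yes] → not satisfied.
section 8 — Approved Development: [the proposal involves demolition of a listed structure? yes] AND [the site lies within the settlement boundary? yes] → satisfied.
section 1 — Designated Proposal: [Approved Proposal (section 6)? no] AND [Approved Development (section 8)? yes] → not satisfied.
section 4 — Tier VI Development: [the site is within a flood-risk zone? yes] AND [the proposal has been the subject of statutory consultation? no] AND [the proposal includes on-site parking provision? yes] → not satisfied.
section 10 — Covered Use: [the proposal retains the existing facade? yes] AND [the proposal is not accompanied by an ecological survey? yes] → satisfied.
section 5 — Relevant Proposal: [not a Tier VI Development (section 4)? yes] AND [Covered Use (section 10)? yes] → satisfied.
section 2 — Tier VI Proposal: the site adjoins protected open land? no; the site abuts a classified highway? no; the proposal involves no demolition of a listed structure? no — 0 of 3 hold (need ≥2) → not satisfied.
section 3 — Essential Development: the site adjoins protected open land? no; Tier VI Proposal (section 2)? no; the existing use is residential? yes — 1 of 3 hold (need ≥2) → not satisfied.
section 9 — Accredited Works: [not a Designated Proposal (section 1)? yes] AND [Relevant Proposal (section 5)? yes] AND [not an Essential Development (section 3)? yes] → satisfied.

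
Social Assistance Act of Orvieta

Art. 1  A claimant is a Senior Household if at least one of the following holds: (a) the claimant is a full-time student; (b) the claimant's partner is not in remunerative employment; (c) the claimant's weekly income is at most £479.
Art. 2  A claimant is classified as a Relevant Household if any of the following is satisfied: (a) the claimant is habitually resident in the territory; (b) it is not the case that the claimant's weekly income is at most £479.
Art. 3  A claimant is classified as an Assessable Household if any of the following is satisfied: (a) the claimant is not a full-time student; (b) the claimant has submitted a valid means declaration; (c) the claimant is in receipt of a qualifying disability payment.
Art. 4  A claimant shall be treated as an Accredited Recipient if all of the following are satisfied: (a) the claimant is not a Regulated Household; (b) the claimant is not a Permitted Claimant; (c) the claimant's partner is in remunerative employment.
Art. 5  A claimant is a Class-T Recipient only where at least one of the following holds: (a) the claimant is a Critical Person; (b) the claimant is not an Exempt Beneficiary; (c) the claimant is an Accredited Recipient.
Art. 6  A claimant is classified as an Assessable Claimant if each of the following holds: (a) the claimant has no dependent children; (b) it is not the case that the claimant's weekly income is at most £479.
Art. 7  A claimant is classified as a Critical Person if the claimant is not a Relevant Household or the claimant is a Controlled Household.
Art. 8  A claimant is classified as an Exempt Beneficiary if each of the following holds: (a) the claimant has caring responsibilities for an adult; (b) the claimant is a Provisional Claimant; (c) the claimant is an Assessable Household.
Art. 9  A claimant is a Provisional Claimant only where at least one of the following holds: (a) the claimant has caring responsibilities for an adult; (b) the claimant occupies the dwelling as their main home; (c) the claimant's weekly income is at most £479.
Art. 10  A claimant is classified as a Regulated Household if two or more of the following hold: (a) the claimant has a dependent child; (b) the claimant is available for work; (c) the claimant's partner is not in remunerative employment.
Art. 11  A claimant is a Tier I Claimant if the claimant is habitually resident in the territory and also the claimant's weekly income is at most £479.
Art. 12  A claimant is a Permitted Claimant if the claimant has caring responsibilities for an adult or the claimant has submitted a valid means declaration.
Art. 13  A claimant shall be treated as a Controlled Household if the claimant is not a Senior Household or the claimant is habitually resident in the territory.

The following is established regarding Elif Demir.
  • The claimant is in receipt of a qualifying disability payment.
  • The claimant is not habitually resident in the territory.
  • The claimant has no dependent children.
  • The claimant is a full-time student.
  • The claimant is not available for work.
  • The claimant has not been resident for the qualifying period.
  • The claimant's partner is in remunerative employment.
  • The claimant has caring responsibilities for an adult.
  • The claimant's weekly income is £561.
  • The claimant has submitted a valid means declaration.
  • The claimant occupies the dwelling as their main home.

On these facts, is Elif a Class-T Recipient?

No

article 2 — Relevant Household: [the claimant is habitually resident in the territory? no] OR [claimant's weekly income: £561 ≤ £479? no, so negated condition yes] → satisfied.
article 1 — Senior Household: [the claimant is a full-time student? yes] OR [the claimant's partner is not in remunerative employment? no] OR [claimant's weekly income: £561 ≤ £479? no] → satisfied.
article 13 — Controlled Household: [not a Senior Household (article 1)? no] OR [the claimant is habitually resident in the territory? no] → not satisfied.
article 7 — Critical Person: [not a Relevant Household (article 2)? no] OR [Controlled Household (article 13)? no] → not satisfied.
article 9 — Provisional Claimant: [the claimant has caring responsibilities for an adult? yes] OR [the claimant occupies the dwelling as their main home? yes] OR [claimant's weekly income: £561 ≤ £479? no] → satisfied.
article 3 — Assessable Household: [the claimant is not a full-time student? no] OR [the claimant has submitted a valid means declaration? yes] OR [the claimant is in receipt of a qualifying disability payment? yes] → satisfied.
article 8 — Exempt Beneficiary: [the claimant has caring responsibilities for an adult? yes] AND [Provisional Claimant (article 9)? yes] AND [Assessable Household (article 3)? yes] → satisfied.
article 10 — Regulated Household: the claimant has a dependent child? no; the claimant is available for work? no; the claimant's partner is not in remunerative employment? no — 0 of 3 hold (need ≥2) → not satisfied.
article 12 — Permitted Claimant: [the claimant has caring responsibilities for an adult? yes] OR [the claimant has submitted a valid means declaration? yes] → satisfied.
article 4 — Accredited Recipient: [not a Regulated Household (article 10)? yes] AND [not a Permitted Claimant (article 12)? no] AND [the claimant's partner is in remunerative employment? yes] → not satisfied.
article 5 — Class-T Recipient: [Critical Person (article 7)? no] OR [not an Exempt Beneficiary (article 8)? no] OR [Accredited Recipient (article 4)? no] → not satisfied.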